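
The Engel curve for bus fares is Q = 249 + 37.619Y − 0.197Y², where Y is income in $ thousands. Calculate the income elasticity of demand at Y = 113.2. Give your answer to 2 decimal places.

At Y = 113.2: Q = 1983.0655.
dQ/dY = 37.619 − 0.394Y = -6.98180.
η = (dQ/dY)·(Y/Q) = -6.98180 × (113.2/1983.0655) = -0.40.

-0.40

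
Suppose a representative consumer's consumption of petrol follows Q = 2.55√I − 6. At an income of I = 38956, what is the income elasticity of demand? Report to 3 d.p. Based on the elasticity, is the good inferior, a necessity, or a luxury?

0.506 (necessity)

At I = 38956: Q = 497.300.
dQ/dI = 2.55/(2√I) = 0.00645986 at this income.
η = (dQ/dI)·(I/Q) = 0.00645986 × (38956/497.300) = 0.506.
Since 0 < η < 1, the good is a necessity.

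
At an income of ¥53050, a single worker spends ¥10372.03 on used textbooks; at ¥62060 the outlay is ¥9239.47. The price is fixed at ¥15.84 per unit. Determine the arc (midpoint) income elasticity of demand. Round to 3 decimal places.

With a constant price, Q₁ = 10372.03/15.84 = 654.800 and Q₂ = 9239.47/15.84 = 583.300 (equivalently, work directly with expenditure since P cancels).
Midpoint %ΔQ = (9239.47 − 10372.03)/9805.75 = -0.11550; midpoint %ΔI = (62060 − 53050)/57555 = 0.15655.
η = -0.11550 / 0.15655 = -0.738.

-0.738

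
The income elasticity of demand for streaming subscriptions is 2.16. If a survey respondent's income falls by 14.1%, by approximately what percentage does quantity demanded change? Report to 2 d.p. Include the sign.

-30.46%

%ΔQ ≈ η × %ΔI = 2.16 × (-14.1%) = -30.46%.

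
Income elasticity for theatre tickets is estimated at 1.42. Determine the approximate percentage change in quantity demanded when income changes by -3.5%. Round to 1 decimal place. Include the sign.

-5.0%

%ΔQ ≈ η × %ΔI = 1.42 × (-3.5%) = -5.0%.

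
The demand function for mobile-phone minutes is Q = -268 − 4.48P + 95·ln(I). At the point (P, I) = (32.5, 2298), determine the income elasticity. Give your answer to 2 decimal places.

At P = 32.5, I = 2298: Q = 321.680.
Holding P constant, ∂Q/∂I = 95/I = 0.0413403.
η_I = (∂Q/∂I)·(I/Q) = 0.0413403 × (2298/321.680) = 0.30.

0.30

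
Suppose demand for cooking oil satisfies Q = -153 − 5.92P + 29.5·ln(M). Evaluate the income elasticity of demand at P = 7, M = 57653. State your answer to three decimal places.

0.229

At P = 7, M = 57653: Q = 128.945.
Holding P constant, ∂Q/∂M = 29.5/M = 0.000511682.
η_M = (∂Q/∂M)·(M/Q) = 0.000511682 × (57653/128.945) = 0.229.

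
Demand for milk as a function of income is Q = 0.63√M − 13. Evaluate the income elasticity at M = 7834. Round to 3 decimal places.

At M = 7834: Q = 42.761.
dQ/dM = 0.63/(2√M) = 0.00355892 at this income.
η = (dQ/dM)·(M/Q) = 0.00355892 × (7834/42.761) = 0.652.

0.652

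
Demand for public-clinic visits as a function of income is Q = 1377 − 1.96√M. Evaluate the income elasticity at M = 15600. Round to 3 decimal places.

At M = 15600: Q = 1132.196.
dQ/dM = -1.96/(2√M) = -0.00784628 at this income.
η = (dQ/dM)·(M/Q) = -0.00784628 × (15600/1132.196) = -0.108.

-0.108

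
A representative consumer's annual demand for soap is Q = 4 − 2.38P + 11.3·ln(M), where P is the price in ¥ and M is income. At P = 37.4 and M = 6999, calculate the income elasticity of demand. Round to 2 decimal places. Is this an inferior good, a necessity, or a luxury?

At P = 37.4, M = 6999: Q = 15.033.
Holding P constant, ∂Q/∂M = 11.3/M = 0.00161452.
η_M = (∂Q/∂M)·(M/Q) = 0.00161452 × (6999/15.033) = 0.75.
Since 0 < η < 1, this is a necessity.

0.75 (necessity)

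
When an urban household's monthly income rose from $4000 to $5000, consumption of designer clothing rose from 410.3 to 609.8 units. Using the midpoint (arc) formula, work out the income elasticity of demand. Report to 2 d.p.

1.76

ΔQ = 609.8 − 410.3 = 199.5; midpoint Q̄ = (410.3 + 609.8)/2 = 510.05.
ΔI = 5000 − 4000 = 1000; midpoint Ī = (4000 + 5000)/2 = 4500.
η = (ΔQ/Q̄) ÷ (ΔI/Ī) = (199.5/510.05) ÷ (1000/4500) = 1.76.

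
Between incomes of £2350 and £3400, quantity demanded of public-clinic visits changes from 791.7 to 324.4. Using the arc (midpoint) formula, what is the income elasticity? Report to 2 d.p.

ΔQ = 324.4 − 791.7 = -467.3; midpoint Q̄ = (791.7 + 324.4)/2 = 558.05.
ΔI = 3400 − 2350 = 1050; midpoint Ī = (2350 + 3400)/2 = 2875.
η = (ΔQ/Q̄) ÷ (ΔI/Ī) = (-467.3/558.05) ÷ (1050/2875) = -2.29.

-2.29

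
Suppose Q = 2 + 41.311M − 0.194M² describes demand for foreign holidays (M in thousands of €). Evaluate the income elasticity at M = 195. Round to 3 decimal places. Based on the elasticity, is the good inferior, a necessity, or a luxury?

-9.839 (inferior good)

At M = 195: Q = 680.7950.
dQ/dM = 41.311 − 0.388M = -34.34900.
η = (dQ/dM)·(M/Q) = -34.34900 × (195/680.7950) = -9.839.
η < 0 ⇒ inferior good.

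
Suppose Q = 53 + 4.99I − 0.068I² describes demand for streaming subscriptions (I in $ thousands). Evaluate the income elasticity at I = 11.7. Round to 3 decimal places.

0.390

At I = 11.7: Q = 102.0745.
dQ/dI = 4.99 − 0.136I = 3.39880.
η = (dQ/dI)·(I/Q) = 3.39880 × (11.7/102.0745) = 0.390.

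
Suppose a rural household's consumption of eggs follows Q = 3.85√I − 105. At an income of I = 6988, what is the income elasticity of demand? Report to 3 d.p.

At I = 6988: Q = 216.838.
dQ/dI = 3.85/(2√I) = 0.0230279 at this income.
η = (dQ/dI)·(I/Q) = 0.0230279 × (6988/216.838) = 0.742.

0.742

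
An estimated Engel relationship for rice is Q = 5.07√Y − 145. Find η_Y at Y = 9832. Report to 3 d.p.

At Y = 9832: Q = 357.723.
dQ/dY = 5.07/(2√Y) = 0.0255657 at this income.
η = (dQ/dY)·(Y/Q) = 0.0255657 × (9832/357.723) = 0.703.

0.703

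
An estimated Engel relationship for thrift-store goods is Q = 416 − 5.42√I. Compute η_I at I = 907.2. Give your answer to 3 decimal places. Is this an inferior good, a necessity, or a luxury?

-0.323 (inferior good)

At I = 907.2: Q = 252.751.
dQ/dI = -5.42/(2√I) = -0.0899742 at this income.
η = (dQ/dI)·(I/Q) = -0.0899742 × (907.2/252.751) = -0.323.
Since η < 0, the good is an inferior good.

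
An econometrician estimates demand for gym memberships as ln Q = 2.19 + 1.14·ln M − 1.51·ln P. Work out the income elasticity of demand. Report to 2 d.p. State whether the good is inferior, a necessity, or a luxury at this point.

In a log-linear demand, the coefficient on ln M is the income elasticity.
So η = 1.14.
η > 1 ⇒ luxury.

1.14 (luxury)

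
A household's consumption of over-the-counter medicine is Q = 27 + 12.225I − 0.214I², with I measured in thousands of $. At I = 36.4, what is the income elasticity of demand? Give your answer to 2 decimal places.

-0.65

At I = 36.4: Q = 188.4486.
dQ/dI = 12.225 − 0.428I = -3.35420.
η = (dQ/dI)·(I/Q) = -3.35420 × (36.4/188.4486) = -0.65.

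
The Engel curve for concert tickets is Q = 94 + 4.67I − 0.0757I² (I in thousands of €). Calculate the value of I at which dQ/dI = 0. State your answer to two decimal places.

30.85

dQ/dI = 4.67 − 0.1514I.
The good is inferior where dQ/dI < 0. Setting dQ/dI = 0 gives I = 4.67 / 0.1514 = 30.85.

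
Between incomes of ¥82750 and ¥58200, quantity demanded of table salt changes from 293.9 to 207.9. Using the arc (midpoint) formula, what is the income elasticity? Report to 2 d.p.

0.98

ΔQ = 207.9 − 293.9 = -86; midpoint Q̄ = (293.9 + 207.9)/2 = 250.9.
ΔI = 58200 − 82750 = -24550; midpoint Ī = (82750 + 58200)/2 = 70475.
η = (ΔQ/Q̄) ÷ (ΔI/Ī) = (-86/250.9) ÷ (-24550/70475) = 0.98.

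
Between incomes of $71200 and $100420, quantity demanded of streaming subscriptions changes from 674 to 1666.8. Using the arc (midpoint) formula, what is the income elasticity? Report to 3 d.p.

2.491

ΔQ = 1666.8 − 674 = 992.8; midpoint Q̄ = (674 + 1666.8)/2 = 1170.4.
ΔI = 100420 − 71200 = 29220; midpoint Ī = (71200 + 100420)/2 = 85810.
η = (ΔQ/Q̄) ÷ (ΔI/Ī) = (992.8/1170.4) ÷ (29220/85810) = 2.491.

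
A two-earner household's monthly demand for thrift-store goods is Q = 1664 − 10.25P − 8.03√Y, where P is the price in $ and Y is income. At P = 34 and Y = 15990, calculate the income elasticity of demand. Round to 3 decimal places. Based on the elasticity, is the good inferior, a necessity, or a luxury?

At P = 34, Y = 15990: Q = 300.094.
Holding P constant, ∂Q/∂Y = -8.03/(2√Y) = -0.0317513.
η_Y = (∂Q/∂Y)·(Y/Q) = -0.0317513 × (15990/300.094) = -1.692.
Since η < 0, this is an inferior good.

-1.692 (inferior good)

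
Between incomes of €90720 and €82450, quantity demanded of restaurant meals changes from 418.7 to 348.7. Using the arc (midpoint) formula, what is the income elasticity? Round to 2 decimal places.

1.91

ΔQ = 348.7 − 418.7 = -70; midpoint Q̄ = (418.7 + 348.7)/2 = 383.7.
ΔI = 82450 − 90720 = -8270; midpoint Ī = (90720 + 82450)/2 = 86585.
η = (ΔQ/Q̄) ÷ (ΔI/Ī) = (-70/383.7) ÷ (-8270/86585) = 1.91.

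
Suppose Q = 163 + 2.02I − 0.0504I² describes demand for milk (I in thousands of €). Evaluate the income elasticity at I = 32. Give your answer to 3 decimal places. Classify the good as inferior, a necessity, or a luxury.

At I = 32: Q = 176.0304.
dQ/dI = 2.02 − 0.1008I = -1.20560.
η = (dQ/dI)·(I/Q) = -1.20560 × (32/176.0304) = -0.219.
η < 0 ⇒ inferior good.

-0.219 (inferior good)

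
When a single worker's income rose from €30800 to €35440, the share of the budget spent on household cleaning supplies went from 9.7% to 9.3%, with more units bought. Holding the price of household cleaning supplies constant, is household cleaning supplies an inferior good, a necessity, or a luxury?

necessity

Quantity rises but the budget share falls as income rises, so 0 < η < 1.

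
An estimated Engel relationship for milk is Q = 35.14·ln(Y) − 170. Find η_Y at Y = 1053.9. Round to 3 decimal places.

At Y = 1053.9: Q = 74.583.
dQ/dY = 35.14/Y = 0.0333428 at this income.
η = (dQ/dY)·(Y/Q) = 0.0333428 × (1053.9/74.583) = 0.471.

0.471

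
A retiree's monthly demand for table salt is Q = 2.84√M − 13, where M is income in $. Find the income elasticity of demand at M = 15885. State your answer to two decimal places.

At M = 15885: Q = 344.941.
dQ/dM = 2.84/(2√M) = 0.0112666 at this income.
η = (dQ/dM)·(M/Q) = 0.0112666 × (15885/344.941) = 0.52.

0.52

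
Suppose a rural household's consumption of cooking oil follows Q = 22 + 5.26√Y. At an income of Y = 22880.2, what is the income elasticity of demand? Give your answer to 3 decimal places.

0.487

At Y = 22880.2: Q = 817.638.
dQ/dY = 5.26/(2√Y) = 0.017387 at this income.
η = (dQ/dY)·(Y/Q) = 0.017387 × (22880.2/817.638) = 0.487.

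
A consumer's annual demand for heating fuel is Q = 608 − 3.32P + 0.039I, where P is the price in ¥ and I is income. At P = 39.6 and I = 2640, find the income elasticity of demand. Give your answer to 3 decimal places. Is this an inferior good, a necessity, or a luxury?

0.178 (necessity)

At P = 39.6, I = 2640: Q = 579.488.
Holding P constant, ∂Q/∂I = 0.039.
η_I = (∂Q/∂I)·(I/Q) = 0.039 × (2640/579.488) = 0.178.
Since 0 < η < 1, this is a necessity.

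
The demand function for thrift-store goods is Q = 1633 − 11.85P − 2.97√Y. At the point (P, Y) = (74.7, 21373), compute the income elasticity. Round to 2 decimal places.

-0.69

At P = 74.7, Y = 21373: Q = 313.606.
Holding P constant, ∂Q/∂Y = -2.97/(2√Y) = -0.0101577.
η_Y = (∂Q/∂Y)·(Y/Q) = -0.0101577 × (21373/313.606) = -0.69.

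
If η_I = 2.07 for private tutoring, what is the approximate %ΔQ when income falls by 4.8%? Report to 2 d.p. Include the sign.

-9.94%

%ΔQ ≈ η × %ΔI = 2.07 × (-4.8%) = -9.94%.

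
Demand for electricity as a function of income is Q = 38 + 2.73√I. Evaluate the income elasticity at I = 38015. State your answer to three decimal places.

At I = 38015: Q = 570.280.
dQ/dI = 2.73/(2√I) = 0.00700092 at this income.
η = (dQ/dI)·(I/Q) = 0.00700092 × (38015/570.280) = 0.467.

0.467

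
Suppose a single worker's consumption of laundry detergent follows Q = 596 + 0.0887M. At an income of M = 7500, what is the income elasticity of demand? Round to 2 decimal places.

At M = 7500: Q = 1261.250.
dQ/dM = 0.0887.
η = (dQ/dM)·(M/Q) = 0.0887 × (7500/1261.250) = 0.53.

0.53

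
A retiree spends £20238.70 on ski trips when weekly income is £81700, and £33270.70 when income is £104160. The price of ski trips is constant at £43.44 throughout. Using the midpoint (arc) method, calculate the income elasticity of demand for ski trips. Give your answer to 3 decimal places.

With a constant price, Q₁ = 20238.70/43.44 = 465.900 and Q₂ = 33270.70/43.44 = 765.900 (equivalently, work directly with expenditure since P cancels).
Midpoint %ΔQ = (33270.70 − 20238.70)/26754.70 = 0.48709; midpoint %ΔI = (104160 − 81700)/92930 = 0.24169.
η = 0.48709 / 0.24169 = 2.015.

2.015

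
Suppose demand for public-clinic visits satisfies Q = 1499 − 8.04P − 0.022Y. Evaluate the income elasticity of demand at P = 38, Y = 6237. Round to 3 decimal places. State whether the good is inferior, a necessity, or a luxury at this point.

At P = 38, Y = 6237: Q = 1056.266.
Holding P constant, ∂Q/∂Y = −0.022.
η_Y = (∂Q/∂Y)·(Y/Q) = -0.022 × (6237/1056.266) = -0.130.
Since η < 0, this is an inferior good.

-0.130 (inferior good)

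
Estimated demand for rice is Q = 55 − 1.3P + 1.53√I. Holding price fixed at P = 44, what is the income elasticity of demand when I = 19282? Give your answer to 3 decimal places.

0.505

At P = 44, I = 19282: Q = 210.255.
Holding P constant, ∂Q/∂I = 1.53/(2√I) = 0.00550916.
η_I = (∂Q/∂I)·(I/Q) = 0.00550916 × (19282/210.255) = 0.505.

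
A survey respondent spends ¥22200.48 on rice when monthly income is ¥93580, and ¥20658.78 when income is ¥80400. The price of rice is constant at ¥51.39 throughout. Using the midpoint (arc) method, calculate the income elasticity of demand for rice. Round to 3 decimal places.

With a constant price, Q₁ = 22200.48/51.39 = 432.000 and Q₂ = 20658.78/51.39 = 402.000 (equivalently, work directly with expenditure since P cancels).
Midpoint %ΔQ = (20658.78 − 22200.48)/21429.63 = -0.07194; midpoint %ΔI = (80400 − 93580)/86990 = -0.15151.
η = -0.07194 / -0.15151 = 0.475.

0.475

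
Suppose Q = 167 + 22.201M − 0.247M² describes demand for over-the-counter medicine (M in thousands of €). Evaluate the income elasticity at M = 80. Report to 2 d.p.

-3.82

At M = 80: Q = 362.2800.
dQ/dM = 22.201 − 0.494M = -17.31900.
η = (dQ/dM)·(M/Q) = -17.31900 × (80/362.2800) = -3.82.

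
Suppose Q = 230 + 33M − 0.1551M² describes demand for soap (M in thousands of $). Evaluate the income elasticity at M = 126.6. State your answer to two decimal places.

-0.41

At M = 126.6: Q = 1921.9254.
dQ/dM = 33 − 0.3102M = -6.27132.
η = (dQ/dM)·(M/Q) = -6.27132 × (126.6/1921.9254) = -0.41.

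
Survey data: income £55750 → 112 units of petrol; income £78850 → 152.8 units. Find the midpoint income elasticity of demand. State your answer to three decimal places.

ΔQ = 152.8 − 112 = 40.8; midpoint Q̄ = (112 + 152.8)/2 = 132.4.
ΔI = 78850 − 55750 = 23100; midpoint Ī = (55750 + 78850)/2 = 67300.
η = (ΔQ/Q̄) ÷ (ΔI/Ī) = (40.8/132.4) ÷ (23100/67300) = 0.898.

0.898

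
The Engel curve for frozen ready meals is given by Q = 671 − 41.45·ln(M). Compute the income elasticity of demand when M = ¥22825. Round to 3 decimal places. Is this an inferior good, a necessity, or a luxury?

-0.163 (inferior good)

At M = 22825: Q = 255.024.
dQ/dM = -41.45/M = -0.00181599 at this income.
η = (dQ/dM)·(M/Q) = -0.00181599 × (22825/255.024) = -0.163.
Since η < 0, the good is an inferior good.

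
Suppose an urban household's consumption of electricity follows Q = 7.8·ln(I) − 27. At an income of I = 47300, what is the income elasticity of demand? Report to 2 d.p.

At I = 47300: Q = 56.961.
dQ/dI = 7.8/I = 0.000164905 at this income.
η = (dQ/dI)·(I/Q) = 0.000164905 × (47300/56.961) = 0.14.

0.14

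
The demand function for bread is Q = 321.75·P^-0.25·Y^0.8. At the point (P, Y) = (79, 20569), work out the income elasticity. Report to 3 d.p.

For a multiplicative demand Q = A·P^α·Y^β, the income elasticity is β everywhere.
Here β = 0.8, so η = 0.800.

0.800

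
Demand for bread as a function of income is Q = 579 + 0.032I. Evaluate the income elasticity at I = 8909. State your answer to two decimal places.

0.33

At I = 8909: Q = 864.088.
dQ/dI = 0.032.
η = (dQ/dI)·(I/Q) = 0.032 × (8909/864.088) = 0.33.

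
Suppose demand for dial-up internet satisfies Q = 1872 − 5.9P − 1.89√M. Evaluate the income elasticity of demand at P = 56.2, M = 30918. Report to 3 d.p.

-0.138

At P = 56.2, M = 30918: Q = 1208.092.
Holding P constant, ∂Q/∂M = -1.89/(2√M) = -0.00537435.
η_M = (∂Q/∂M)·(M/Q) = -0.00537435 × (30918/1208.092) = -0.138.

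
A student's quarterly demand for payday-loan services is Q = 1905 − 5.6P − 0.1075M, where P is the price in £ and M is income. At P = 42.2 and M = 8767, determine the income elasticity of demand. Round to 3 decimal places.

At P = 42.2, M = 8767: Q = 726.228.
Holding P constant, ∂Q/∂M = −0.1075.
η_M = (∂Q/∂M)·(M/Q) = -0.1075 × (8767/726.228) = -1.298.

-1.298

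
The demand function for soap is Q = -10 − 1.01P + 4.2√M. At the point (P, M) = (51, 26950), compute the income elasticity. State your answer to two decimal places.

At P = 51, M = 26950: Q = 627.981.
Holding P constant, ∂Q/∂M = 4.2/(2√M) = 0.012792.
η_M = (∂Q/∂M)·(M/Q) = 0.012792 × (26950/627.981) = 0.55.

0.55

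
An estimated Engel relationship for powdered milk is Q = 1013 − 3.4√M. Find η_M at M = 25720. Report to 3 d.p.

At M = 25720: Q = 467.726.
dQ/dM = -3.4/(2√M) = -0.0106002 at this income.
η = (dQ/dM)·(M/Q) = -0.0106002 × (25720/467.726) = -0.583.

-0.583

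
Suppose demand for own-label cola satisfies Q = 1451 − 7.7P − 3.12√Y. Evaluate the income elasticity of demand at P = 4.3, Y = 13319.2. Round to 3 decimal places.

-0.170

At P = 4.3, Y = 13319.2: Q = 1057.814.
Holding P constant, ∂Q/∂Y = -3.12/(2√Y) = -0.0135172.
η_Y = (∂Q/∂Y)·(Y/Q) = -0.0135172 × (13319.2/1057.814) = -0.170.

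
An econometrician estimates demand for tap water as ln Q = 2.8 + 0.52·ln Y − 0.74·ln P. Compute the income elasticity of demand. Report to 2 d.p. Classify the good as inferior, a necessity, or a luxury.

0.52 (necessity)

In a log-linear demand, the coefficient on ln Y is the income elasticity.
So η = 0.52.
0 < η < 1 ⇒ necessity.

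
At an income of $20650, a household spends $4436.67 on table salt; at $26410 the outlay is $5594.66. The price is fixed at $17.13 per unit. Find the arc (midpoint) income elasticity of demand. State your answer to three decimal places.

0.943

With a constant price, Q₁ = 4436.67/17.13 = 259.000 and Q₂ = 5594.66/17.13 = 326.600 (equivalently, work directly with expenditure since P cancels).
Midpoint %ΔQ = (5594.66 − 4436.67)/5015.67 = 0.23087; midpoint %ΔI = (26410 − 20650)/23530 = 0.24479.
η = 0.23087 / 0.24479 = 0.943.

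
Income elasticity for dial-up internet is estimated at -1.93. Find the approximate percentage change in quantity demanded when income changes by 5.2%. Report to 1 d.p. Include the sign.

%ΔQ ≈ η × %ΔI = -1.93 × 5.2% = -10.0%.

-10.0%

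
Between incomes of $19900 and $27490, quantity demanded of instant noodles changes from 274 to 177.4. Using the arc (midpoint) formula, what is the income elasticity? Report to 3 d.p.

-1.336

ΔQ = 177.4 − 274 = -96.6; midpoint Q̄ = (274 + 177.4)/2 = 225.7.
ΔI = 27490 − 19900 = 7590; midpoint Ī = (19900 + 27490)/2 = 23695.
η = (ΔQ/Q̄) ÷ (ΔI/Ī) = (-96.6/225.7) ÷ (7590/23695) = -1.336.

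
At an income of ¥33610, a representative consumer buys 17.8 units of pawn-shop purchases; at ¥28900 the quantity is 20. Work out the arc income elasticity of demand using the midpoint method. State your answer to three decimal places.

ΔQ = 20 − 17.8 = 2.2; midpoint Q̄ = (17.8 + 20)/2 = 18.9.
ΔI = 28900 − 33610 = -4710; midpoint Ī = (33610 + 28900)/2 = 31255.
η = (ΔQ/Q̄) ÷ (ΔI/Ī) = (2.2/18.9) ÷ (-4710/31255) = -0.772.

-0.772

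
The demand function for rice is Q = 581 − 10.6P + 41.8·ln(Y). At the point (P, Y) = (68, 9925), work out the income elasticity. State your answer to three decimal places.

0.171

At P = 68, Y = 9925: Q = 244.878.
Holding P constant, ∂Q/∂Y = 41.8/Y = 0.00421159.
η_Y = (∂Q/∂Y)·(Y/Q) = 0.00421159 × (9925/244.878) = 0.171.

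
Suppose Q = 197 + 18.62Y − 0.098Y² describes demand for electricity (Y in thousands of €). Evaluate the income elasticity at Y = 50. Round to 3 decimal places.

At Y = 50: Q = 883.0000.
dQ/dY = 18.62 − 0.196Y = 8.82000.
η = (dQ/dY)·(Y/Q) = 8.82000 × (50/883.0000) = 0.499.

0.499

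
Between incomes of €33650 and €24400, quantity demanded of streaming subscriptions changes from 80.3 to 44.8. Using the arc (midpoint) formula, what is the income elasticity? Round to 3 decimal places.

ΔQ = 44.8 − 80.3 = -35.5; midpoint Q̄ = (80.3 + 44.8)/2 = 62.55.
ΔI = 24400 − 33650 = -9250; midpoint Ī = (33650 + 24400)/2 = 29025.
η = (ΔQ/Q̄) ÷ (ΔI/Ī) = (-35.5/62.55) ÷ (-9250/29025) = 1.781.

1.781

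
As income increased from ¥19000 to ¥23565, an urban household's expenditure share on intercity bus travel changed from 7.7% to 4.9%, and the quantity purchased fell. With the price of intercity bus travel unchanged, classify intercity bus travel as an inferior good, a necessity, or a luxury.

Quantity demanded falls as income rises, so η < 0.

inferior good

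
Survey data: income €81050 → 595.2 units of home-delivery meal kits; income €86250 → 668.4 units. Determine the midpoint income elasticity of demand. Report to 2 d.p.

1.86

ΔQ = 668.4 − 595.2 = 73.2; midpoint Q̄ = (595.2 + 668.4)/2 = 631.8.
ΔI = 86250 − 81050 = 5200; midpoint Ī = (81050 + 86250)/2 = 83650.
η = (ΔQ/Q̄) ÷ (ΔI/Ī) = (73.2/631.8) ÷ (5200/83650) = 1.86.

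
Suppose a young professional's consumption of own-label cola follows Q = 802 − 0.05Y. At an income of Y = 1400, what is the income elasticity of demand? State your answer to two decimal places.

At Y = 1400: Q = 732.000.
dQ/dY = −0.05.
η = (dQ/dY)·(Y/Q) = -0.05 × (1400/732.000) = -0.10.

-0.10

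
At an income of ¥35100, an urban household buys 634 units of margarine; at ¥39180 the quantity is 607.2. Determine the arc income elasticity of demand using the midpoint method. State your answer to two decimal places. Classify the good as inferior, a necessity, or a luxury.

ΔQ = 607.2 − 634 = -26.8; midpoint Q̄ = (634 + 607.2)/2 = 620.6.
ΔI = 39180 − 35100 = 4080; midpoint Ī = (35100 + 39180)/2 = 37140.
η = (ΔQ/Q̄) ÷ (ΔI/Ī) = (-26.8/620.6) ÷ (4080/37140) = -0.39.
η < 0 ⇒ inferior good.

-0.39 (inferior good)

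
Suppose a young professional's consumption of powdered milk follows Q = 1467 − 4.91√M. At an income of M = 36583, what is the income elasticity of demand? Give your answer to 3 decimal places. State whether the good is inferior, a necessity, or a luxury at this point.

At M = 36583: Q = 527.880.
dQ/dM = -4.91/(2√M) = -0.0128355 at this income.
η = (dQ/dM)·(M/Q) = -0.0128355 × (36583/527.880) = -0.890.
Since η < 0, the good is an inferior good.

-0.890 (inferior good)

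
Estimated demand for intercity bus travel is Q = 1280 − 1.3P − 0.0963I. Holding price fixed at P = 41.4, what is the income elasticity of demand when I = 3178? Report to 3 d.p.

-0.333

At P = 41.4, I = 3178: Q = 920.139.
Holding P constant, ∂Q/∂I = −0.0963.
η_I = (∂Q/∂I)·(I/Q) = -0.0963 × (3178/920.139) = -0.333.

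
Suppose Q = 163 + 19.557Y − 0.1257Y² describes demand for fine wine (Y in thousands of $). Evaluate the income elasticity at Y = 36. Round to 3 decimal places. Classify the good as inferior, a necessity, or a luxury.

0.537 (necessity)

At Y = 36: Q = 704.1448.
dQ/dY = 19.557 − 0.2514Y = 10.50660.
η = (dQ/dY)·(Y/Q) = 10.50660 × (36/704.1448) = 0.537.
0 < η < 1 ⇒ necessity.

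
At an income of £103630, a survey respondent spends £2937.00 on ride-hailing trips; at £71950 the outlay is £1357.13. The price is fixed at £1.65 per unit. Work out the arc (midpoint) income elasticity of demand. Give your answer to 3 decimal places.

2.039

With a constant price, Q₁ = 2937.00/1.65 = 1780.000 and Q₂ = 1357.13/1.65 = 822.503 (equivalently, work directly with expenditure since P cancels).
Midpoint %ΔQ = (1357.13 − 2937.00)/2147.07 = -0.73583; midpoint %ΔI = (71950 − 103630)/87790 = -0.36086.
η = -0.73583 / -0.36086 = 2.039.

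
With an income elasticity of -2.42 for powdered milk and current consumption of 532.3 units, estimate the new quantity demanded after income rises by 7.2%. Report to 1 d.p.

439.6

%ΔQ ≈ η × %ΔI = -2.42 × 7.2% = -17.424%.
New Q ≈ 532.3 × (1 − 0.17424) = 439.6.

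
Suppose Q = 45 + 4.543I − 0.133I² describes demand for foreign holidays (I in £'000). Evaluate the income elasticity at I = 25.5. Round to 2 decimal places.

-0.77

At I = 25.5: Q = 74.3632.
dQ/dI = 4.543 − 0.266I = -2.24000.
η = (dQ/dI)·(I/Q) = -2.24000 × (25.5/74.3632) = -0.77.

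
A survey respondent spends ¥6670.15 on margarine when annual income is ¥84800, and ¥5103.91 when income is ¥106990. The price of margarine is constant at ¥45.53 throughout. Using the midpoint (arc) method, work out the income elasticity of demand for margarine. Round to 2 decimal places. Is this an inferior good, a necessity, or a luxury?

-1.15 (inferior good)

With a constant price, Q₁ = 6670.15/45.53 = 146.500 and Q₂ = 5103.91/45.53 = 112.100 (equivalently, work directly with expenditure since P cancels).
Midpoint %ΔQ = (5103.91 − 6670.15)/5887.03 = -0.26605; midpoint %ΔI = (106990 − 84800)/95895 = 0.23140.
η = -0.26605 / 0.23140 = -1.15.
η < 0 ⇒ inferior good.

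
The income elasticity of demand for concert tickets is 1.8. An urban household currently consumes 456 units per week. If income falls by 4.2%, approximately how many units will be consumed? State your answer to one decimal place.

421.5

%ΔQ ≈ η × %ΔI = 1.8 × (-4.2%) = -7.56%.
New Q ≈ 456 × (1 − 0.0756) = 421.5.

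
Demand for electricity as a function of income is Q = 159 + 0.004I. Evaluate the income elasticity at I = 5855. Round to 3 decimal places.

At I = 5855: Q = 182.420.
dQ/dI = 0.004.
η = (dQ/dI)·(I/Q) = 0.004 × (5855/182.420) = 0.128.

0.128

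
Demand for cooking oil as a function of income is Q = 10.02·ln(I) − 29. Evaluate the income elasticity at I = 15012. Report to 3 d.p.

At I = 15012: Q = 67.358.
dQ/dI = 10.02/I = 0.000667466 at this income.
η = (dQ/dI)·(I/Q) = 0.000667466 × (15012/67.358) = 0.149.

0.149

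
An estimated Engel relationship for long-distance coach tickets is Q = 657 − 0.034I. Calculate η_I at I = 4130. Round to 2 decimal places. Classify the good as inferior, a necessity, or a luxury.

At I = 4130: Q = 516.580.
dQ/dI = −0.034.
η = (dQ/dI)·(I/Q) = -0.034 × (4130/516.580) = -0.27.
Since η < 0, the good is an inferior good.

-0.27 (inferior good)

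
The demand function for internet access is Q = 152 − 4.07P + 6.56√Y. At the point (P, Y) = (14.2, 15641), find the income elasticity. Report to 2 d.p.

At P = 14.2, Y = 15641: Q = 914.626.
Holding P constant, ∂Q/∂Y = 6.56/(2√Y) = 0.0262266.
η_Y = (∂Q/∂Y)·(Y/Q) = 0.0262266 × (15641/914.626) = 0.45.

0.45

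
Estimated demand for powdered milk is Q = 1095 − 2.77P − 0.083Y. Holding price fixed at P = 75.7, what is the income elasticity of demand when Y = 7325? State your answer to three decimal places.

At P = 75.7, Y = 7325: Q = 277.336.
Holding P constant, ∂Q/∂Y = −0.083.
η_Y = (∂Q/∂Y)·(Y/Q) = -0.083 × (7325/277.336) = -2.192.

-2.192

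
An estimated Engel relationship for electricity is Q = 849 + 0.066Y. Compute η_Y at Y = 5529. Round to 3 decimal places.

0.301

At Y = 5529: Q = 1213.914.
dQ/dY = 0.066.
η = (dQ/dY)·(Y/Q) = 0.066 × (5529/1213.914) = 0.301.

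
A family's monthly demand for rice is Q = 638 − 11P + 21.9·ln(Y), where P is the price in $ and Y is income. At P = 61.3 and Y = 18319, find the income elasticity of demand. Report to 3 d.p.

0.123

At P = 61.3, Y = 18319: Q = 178.664.
Holding P constant, ∂Q/∂Y = 21.9/Y = 0.00119548.
η_Y = (∂Q/∂Y)·(Y/Q) = 0.00119548 × (18319/178.664) = 0.123.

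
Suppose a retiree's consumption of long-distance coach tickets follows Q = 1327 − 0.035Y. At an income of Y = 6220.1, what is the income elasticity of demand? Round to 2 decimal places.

-0.20

At Y = 6220.1: Q = 1109.297.
dQ/dY = −0.035.
η = (dQ/dY)·(Y/Q) = -0.035 × (6220.1/1109.297) = -0.20.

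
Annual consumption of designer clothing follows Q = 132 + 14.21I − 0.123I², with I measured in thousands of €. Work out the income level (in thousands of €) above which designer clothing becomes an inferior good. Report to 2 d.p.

dQ/dI = 14.21 − 0.246I.
The good is inferior where dQ/dI < 0. Setting dQ/dI = 0 gives I = 14.21 / 0.246 = 57.76.

57.76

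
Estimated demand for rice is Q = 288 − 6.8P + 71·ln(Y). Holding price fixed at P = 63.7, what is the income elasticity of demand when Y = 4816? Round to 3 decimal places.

At P = 63.7, Y = 4816: Q = 456.899.
Holding P constant, ∂Q/∂Y = 71/Y = 0.0147425.
η_Y = (∂Q/∂Y)·(Y/Q) = 0.0147425 × (4816/456.899) = 0.155.

0.155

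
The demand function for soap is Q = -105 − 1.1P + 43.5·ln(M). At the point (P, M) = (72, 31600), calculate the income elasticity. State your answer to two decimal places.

0.16

At P = 72, M = 31600: Q = 266.500.
Holding P constant, ∂Q/∂M = 43.5/M = 0.00137658.
η_M = (∂Q/∂M)·(M/Q) = 0.00137658 × (31600/266.500) = 0.16.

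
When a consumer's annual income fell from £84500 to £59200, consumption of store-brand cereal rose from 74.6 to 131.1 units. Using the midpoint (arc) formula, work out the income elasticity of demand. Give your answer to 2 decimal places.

-1.56

ΔQ = 131.1 − 74.6 = 56.5; midpoint Q̄ = (74.6 + 131.1)/2 = 102.85.
ΔI = 59200 − 84500 = -25300; midpoint Ī = (84500 + 59200)/2 = 71850.
η = (ΔQ/Q̄) ÷ (ΔI/Ī) = (56.5/102.85) ÷ (-25300/71850) = -1.56.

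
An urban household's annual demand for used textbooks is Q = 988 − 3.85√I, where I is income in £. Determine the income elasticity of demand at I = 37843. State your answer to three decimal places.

-1.567

At I = 37843: Q = 239.049.
dQ/dI = -3.85/(2√I) = -0.0098955 at this income.
η = (dQ/dI)·(I/Q) = -0.0098955 × (37843/239.049) = -1.567.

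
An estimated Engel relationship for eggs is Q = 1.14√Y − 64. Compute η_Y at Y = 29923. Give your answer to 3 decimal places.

0.740

At Y = 29923: Q = 133.200.
dQ/dY = 1.14/(2√Y) = 0.00329513 at this income.
η = (dQ/dY)·(Y/Q) = 0.00329513 × (29923/133.200) = 0.740.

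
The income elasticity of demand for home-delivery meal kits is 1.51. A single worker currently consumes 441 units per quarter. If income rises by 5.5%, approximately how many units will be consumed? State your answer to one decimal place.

%ΔQ ≈ η × %ΔI = 1.51 × 5.5% = 8.305%.
New Q ≈ 441 × (1 + 0.08305) = 477.6.

477.6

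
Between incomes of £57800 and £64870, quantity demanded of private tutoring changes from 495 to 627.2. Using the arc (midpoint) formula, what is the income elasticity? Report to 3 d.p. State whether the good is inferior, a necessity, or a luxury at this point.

2.044 (luxury)

ΔQ = 627.2 − 495 = 132.2; midpoint Q̄ = (495 + 627.2)/2 = 561.1.
ΔI = 64870 − 57800 = 7070; midpoint Ī = (57800 + 64870)/2 = 61335.
η = (ΔQ/Q̄) ÷ (ΔI/Ī) = (132.2/561.1) ÷ (7070/61335) = 2.044.
η > 1 ⇒ luxury.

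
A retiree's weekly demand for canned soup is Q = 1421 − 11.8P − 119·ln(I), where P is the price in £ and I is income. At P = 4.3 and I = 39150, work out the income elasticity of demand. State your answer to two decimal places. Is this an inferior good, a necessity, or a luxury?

At P = 4.3, I = 39150: Q = 111.816.
Holding P constant, ∂Q/∂I = -119/I = -0.00303959.
η_I = (∂Q/∂I)·(I/Q) = -0.00303959 × (39150/111.816) = -1.06.
Since η < 0, this is an inferior good.

-1.06 (inferior good)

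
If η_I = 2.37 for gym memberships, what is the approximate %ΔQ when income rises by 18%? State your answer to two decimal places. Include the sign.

42.66%

%ΔQ ≈ η × %ΔI = 2.37 × 18% = 42.66%.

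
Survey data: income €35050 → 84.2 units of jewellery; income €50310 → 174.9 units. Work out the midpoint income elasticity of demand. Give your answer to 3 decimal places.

ΔQ = 174.9 − 84.2 = 90.7; midpoint Q̄ = (84.2 + 174.9)/2 = 129.55.
ΔI = 50310 − 35050 = 15260; midpoint Ī = (35050 + 50310)/2 = 42680.
η = (ΔQ/Q̄) ÷ (ΔI/Ī) = (90.7/129.55) ÷ (15260/42680) = 1.958.

1.958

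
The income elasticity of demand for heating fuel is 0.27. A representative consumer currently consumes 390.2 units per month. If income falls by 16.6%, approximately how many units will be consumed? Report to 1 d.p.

%ΔQ ≈ η × %ΔI = 0.27 × (-16.6%) = -4.482%.
New Q ≈ 390.2 × (1 − 0.04482) = 372.7.

372.7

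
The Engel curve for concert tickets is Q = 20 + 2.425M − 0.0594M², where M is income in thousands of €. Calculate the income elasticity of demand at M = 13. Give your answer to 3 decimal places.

0.276

At M = 13: Q = 41.4864.
dQ/dM = 2.425 − 0.1188M = 0.88060.
η = (dQ/dM)·(M/Q) = 0.88060 × (13/41.4864) = 0.276.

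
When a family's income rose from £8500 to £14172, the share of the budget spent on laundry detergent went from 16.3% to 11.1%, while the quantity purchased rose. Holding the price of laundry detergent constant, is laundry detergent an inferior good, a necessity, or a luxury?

Quantity rises but the budget share falls as income rises, so 0 < η < 1.

necessity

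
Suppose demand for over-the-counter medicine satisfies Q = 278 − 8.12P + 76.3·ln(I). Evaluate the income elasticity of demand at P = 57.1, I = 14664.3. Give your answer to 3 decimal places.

At P = 57.1, I = 14664.3: Q = 546.307.
Holding P constant, ∂Q/∂I = 76.3/I = 0.00520311.
η_I = (∂Q/∂I)·(I/Q) = 0.00520311 × (14664.3/546.307) = 0.140.

0.140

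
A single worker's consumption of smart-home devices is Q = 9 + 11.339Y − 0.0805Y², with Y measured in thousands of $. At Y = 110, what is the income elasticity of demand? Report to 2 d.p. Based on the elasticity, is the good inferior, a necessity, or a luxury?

At Y = 110: Q = 282.2400.
dQ/dY = 11.339 − 0.161Y = -6.37100.
η = (dQ/dY)·(Y/Q) = -6.37100 × (110/282.2400) = -2.48.
η < 0 ⇒ inferior good.

-2.48 (inferior good)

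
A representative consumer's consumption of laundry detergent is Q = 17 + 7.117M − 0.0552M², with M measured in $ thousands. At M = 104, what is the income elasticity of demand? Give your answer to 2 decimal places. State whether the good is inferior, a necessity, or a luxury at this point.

-2.83 (inferior good)

At M = 104: Q = 160.1248.
dQ/dM = 7.117 − 0.1104M = -4.36460.
η = (dQ/dM)·(M/Q) = -4.36460 × (104/160.1248) = -2.83.
η < 0 ⇒ inferior good.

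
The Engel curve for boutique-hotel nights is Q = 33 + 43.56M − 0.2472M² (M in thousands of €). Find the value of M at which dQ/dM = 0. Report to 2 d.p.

88.11

dQ/dM = 43.56 − 0.4944M.
The good is inferior where dQ/dM < 0. Setting dQ/dM = 0 gives M = 43.56 / 0.4944 = 88.11.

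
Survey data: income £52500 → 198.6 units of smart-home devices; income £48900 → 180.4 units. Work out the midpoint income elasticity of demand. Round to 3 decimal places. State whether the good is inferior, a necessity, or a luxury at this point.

1.353 (luxury)

ΔQ = 180.4 − 198.6 = -18.2; midpoint Q̄ = (198.6 + 180.4)/2 = 189.5.
ΔI = 48900 − 52500 = -3600; midpoint Ī = (52500 + 48900)/2 = 50700.
η = (ΔQ/Q̄) ÷ (ΔI/Ī) = (-18.2/189.5) ÷ (-3600/50700) = 1.353.
η > 1 ⇒ luxury.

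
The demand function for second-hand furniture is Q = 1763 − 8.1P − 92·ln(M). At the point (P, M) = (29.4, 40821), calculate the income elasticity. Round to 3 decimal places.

-0.168

At P = 29.4, M = 40821: Q = 548.100.
Holding P constant, ∂Q/∂M = -92/M = -0.00225374.
η_M = (∂Q/∂M)·(M/Q) = -0.00225374 × (40821/548.100) = -0.168.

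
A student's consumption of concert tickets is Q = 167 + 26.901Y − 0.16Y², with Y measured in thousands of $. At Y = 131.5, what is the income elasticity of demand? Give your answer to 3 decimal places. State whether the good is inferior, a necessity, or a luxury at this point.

At Y = 131.5: Q = 937.7215.
dQ/dY = 26.901 − 0.32Y = -15.17900.
η = (dQ/dY)·(Y/Q) = -15.17900 × (131.5/937.7215) = -2.129.
η < 0 ⇒ inferior good.

-2.129 (inferior good)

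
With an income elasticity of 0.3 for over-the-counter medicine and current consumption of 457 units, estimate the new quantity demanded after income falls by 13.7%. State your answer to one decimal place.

%ΔQ ≈ η × %ΔI = 0.3 × (-13.7%) = -4.11%.
New Q ≈ 457 × (1 − 0.0411) = 438.2.

438.2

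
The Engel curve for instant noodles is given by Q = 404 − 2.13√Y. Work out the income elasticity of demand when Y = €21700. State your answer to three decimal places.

At Y = 21700: Q = 90.231.
dQ/dY = -2.13/(2√Y) = -0.00722969 at this income.
η = (dQ/dY)·(Y/Q) = -0.00722969 × (21700/90.231) = -1.739.

-1.739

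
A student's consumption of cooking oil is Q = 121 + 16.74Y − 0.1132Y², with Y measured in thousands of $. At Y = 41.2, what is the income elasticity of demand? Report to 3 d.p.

At Y = 41.2: Q = 618.5378.
dQ/dY = 16.74 − 0.2264Y = 7.41232.
η = (dQ/dY)·(Y/Q) = 7.41232 × (41.2/618.5378) = 0.494.

0.494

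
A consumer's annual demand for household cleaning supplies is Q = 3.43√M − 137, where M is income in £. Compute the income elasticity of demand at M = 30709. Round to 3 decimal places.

At M = 30709: Q = 464.073.
dQ/dM = 3.43/(2√M) = 0.00978659 at this income.
η = (dQ/dM)·(M/Q) = 0.00978659 × (30709/464.073) = 0.648.

0.648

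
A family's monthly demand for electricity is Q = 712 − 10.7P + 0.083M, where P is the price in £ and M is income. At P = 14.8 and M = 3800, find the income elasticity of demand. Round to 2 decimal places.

0.36

At P = 14.8, M = 3800: Q = 869.040.
Holding P constant, ∂Q/∂M = 0.083.
η_M = (∂Q/∂M)·(M/Q) = 0.083 × (3800/869.040) = 0.36.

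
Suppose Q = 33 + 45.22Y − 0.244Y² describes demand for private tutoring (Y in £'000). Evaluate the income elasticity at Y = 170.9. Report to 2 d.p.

At Y = 170.9: Q = 634.6364.
dQ/dY = 45.22 − 0.488Y = -38.17920.
η = (dQ/dY)·(Y/Q) = -38.17920 × (170.9/634.6364) = -10.28.

-10.28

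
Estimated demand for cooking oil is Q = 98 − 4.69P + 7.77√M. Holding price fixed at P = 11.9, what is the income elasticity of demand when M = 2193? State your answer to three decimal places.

At P = 11.9, M = 2193: Q = 406.054.
Holding P constant, ∂Q/∂M = 7.77/(2√M) = 0.0829606.
η_M = (∂Q/∂M)·(M/Q) = 0.0829606 × (2193/406.054) = 0.448.

0.448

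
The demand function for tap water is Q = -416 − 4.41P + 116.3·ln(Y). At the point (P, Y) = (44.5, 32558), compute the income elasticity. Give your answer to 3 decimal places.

0.195

At P = 44.5, Y = 32558: Q = 596.203.
Holding P constant, ∂Q/∂Y = 116.3/Y = 0.00357209.
η_Y = (∂Q/∂Y)·(Y/Q) = 0.00357209 × (32558/596.203) = 0.195.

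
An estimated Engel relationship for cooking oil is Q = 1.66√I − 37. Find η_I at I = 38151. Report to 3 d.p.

0.564

At I = 38151: Q = 287.236.
dQ/dI = 1.66/(2√I) = 0.00424938 at this income.
η = (dQ/dI)·(I/Q) = 0.00424938 × (38151/287.236) = 0.564.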